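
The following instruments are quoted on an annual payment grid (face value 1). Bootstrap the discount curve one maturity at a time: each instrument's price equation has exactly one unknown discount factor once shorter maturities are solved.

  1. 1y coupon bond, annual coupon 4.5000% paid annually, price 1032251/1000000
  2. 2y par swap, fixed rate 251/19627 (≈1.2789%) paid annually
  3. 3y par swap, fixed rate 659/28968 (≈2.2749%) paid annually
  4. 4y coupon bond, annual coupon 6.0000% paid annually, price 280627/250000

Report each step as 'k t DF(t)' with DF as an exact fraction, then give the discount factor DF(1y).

step 1 [1y] bond c/1=9/200: DF=(1032251/1000000 − 9/200·(0))/(1+9/200) = 4939/5000 ≈ 0.987800
step 2 [2y] swap r/1=251/19627: DF=(1 − 251/19627·(0.987800))/(1+251/19627) = 9749/10000 ≈ 0.974900
step 3 [3y] swap r/1=659/28968: DF=(1 − 659/28968·(0.987800+0.974900))/(1+659/28968) = 9341/10000 ≈ 0.934100
step 4 [4y] bond c/1=3/50: DF=(280627/250000 − 3/50·(0.987800+0.974900+0.934100))/(1+3/50) = 179/200 ≈ 0.895000

1 1 4939/5000
2 2 9749/10000
3 3 9341/10000
4 4 179/200
DF(1y) = 4939/5000 ≈ 0.987800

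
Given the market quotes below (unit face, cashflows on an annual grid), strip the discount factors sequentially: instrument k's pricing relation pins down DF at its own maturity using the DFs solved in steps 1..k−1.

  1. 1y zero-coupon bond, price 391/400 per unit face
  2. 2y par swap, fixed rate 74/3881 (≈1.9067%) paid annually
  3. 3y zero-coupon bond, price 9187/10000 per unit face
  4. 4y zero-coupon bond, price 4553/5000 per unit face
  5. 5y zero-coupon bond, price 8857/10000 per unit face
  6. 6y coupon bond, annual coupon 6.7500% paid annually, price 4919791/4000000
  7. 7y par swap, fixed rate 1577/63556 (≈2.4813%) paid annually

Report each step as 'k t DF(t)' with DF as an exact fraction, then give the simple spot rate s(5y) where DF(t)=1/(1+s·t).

1 1 391/400
2 2 963/1000
3 3 9187/10000
4 4 4553/5000
5 5 8857/10000
6 6 4289/5000
7 7 8423/10000
s(5y) = (1/(8857/10000) − 1)/(5) = 1143/44285 ≈ 2.5810%

step 1 [1y] zero: DF = P = 391/400 ≈ 0.977500
step 2 [2y] swap r/1=74/3881: DF=(1 − 74/3881·(0.977500))/(1+74/3881) = 963/1000 ≈ 0.963000
step 3 [3y] zero: DF = P = 9187/10000 ≈ 0.918700
step 4 [4y] zero: DF = P = 4553/5000 ≈ 0.910600
step 5 [5y] zero: DF = P = 8857/10000 ≈ 0.885700
step 6 [6y] bond c/1=27/400: DF=(4919791/4000000 − 27/400·(0.977500+0.963000+0.918700+0.910600+0.885700))/(1+27/400) = 4289/5000 ≈ 0.857800
step 7 [7y] swap r/1=1577/63556: DF=(1 − 1577/63556·(0.977500+0.963000+0.918700+0.910600+0.885700+0.857800))/(1+1577/63556) = 8423/10000 ≈ 0.842300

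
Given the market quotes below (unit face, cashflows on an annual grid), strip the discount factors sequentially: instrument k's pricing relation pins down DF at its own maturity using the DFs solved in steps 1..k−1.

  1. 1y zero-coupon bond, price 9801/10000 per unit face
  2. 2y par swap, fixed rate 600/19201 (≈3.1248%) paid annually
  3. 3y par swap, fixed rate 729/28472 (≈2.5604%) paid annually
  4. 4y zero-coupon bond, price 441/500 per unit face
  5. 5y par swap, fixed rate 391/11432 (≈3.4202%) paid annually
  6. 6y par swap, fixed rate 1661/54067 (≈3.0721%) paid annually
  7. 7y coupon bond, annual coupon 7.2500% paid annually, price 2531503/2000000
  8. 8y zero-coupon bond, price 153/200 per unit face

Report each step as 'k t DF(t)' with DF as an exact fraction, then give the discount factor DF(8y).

step 1 [1y] zero: DF = P = 9801/10000 ≈ 0.980100
step 2 [2y] swap r/1=600/19201: DF=(1 − 600/19201·(0.980100))/(1+600/19201) = 47/50 ≈ 0.940000
step 3 [3y] swap r/1=729/28472: DF=(1 − 729/28472·(0.980100+0.940000))/(1+729/28472) = 9271/10000 ≈ 0.927100
step 4 [4y] zero: DF = P = 441/500 ≈ 0.882000
step 5 [5y] swap r/1=391/11432: DF=(1 − 391/11432·(0.980100+0.940000+0.927100+0.882000))/(1+391/11432) = 2109/2500 ≈ 0.843600
step 6 [6y] swap r/1=1661/54067: DF=(1 − 1661/54067·(0.980100+0.940000+0.927100+0.882000+0.843600))/(1+1661/54067) = 8339/10000 ≈ 0.833900
step 7 [7y] bond c/1=29/400: DF=(2531503/2000000 − 29/400·(0.980100+0.940000+0.927100+0.882000+0.843600+0.833900))/(1+29/400) = 8147/10000 ≈ 0.814700
step 8 [8y] zero: DF = P = 153/200 ≈ 0.765000

1 1 9801/10000
2 2 47/50
3 3 9271/10000
4 4 441/500
5 5 2109/2500
6 6 8339/10000
7 7 8147/10000
8 8 153/200
DF(8y) = 153/200 ≈ 0.765000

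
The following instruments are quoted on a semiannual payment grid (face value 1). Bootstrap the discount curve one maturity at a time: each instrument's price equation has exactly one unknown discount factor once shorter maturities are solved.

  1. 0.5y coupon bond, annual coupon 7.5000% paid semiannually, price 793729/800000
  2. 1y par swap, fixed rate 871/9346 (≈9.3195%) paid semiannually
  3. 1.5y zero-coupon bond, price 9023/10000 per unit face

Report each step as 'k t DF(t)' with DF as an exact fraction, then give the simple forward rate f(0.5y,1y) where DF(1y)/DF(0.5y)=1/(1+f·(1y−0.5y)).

step 1 [0.5y] bond c/2=3/80: DF=(793729/800000 − 3/80·(0))/(1+3/80) = 9563/10000 ≈ 0.956300
step 2 [1y] swap r/2=871/18692: DF=(1 − 871/18692·(0.956300))/(1+871/18692) = 9129/10000 ≈ 0.912900
step 3 [1.5y] zero: DF = P = 9023/10000 ≈ 0.902300

1 1/2 9563/10000
2 1 9129/10000
3 3/2 9023/10000
f(0.5y,1y) = ((9563/10000)/(9129/10000) − 1)/(1/2) = 868/9129 ≈ 9.5082%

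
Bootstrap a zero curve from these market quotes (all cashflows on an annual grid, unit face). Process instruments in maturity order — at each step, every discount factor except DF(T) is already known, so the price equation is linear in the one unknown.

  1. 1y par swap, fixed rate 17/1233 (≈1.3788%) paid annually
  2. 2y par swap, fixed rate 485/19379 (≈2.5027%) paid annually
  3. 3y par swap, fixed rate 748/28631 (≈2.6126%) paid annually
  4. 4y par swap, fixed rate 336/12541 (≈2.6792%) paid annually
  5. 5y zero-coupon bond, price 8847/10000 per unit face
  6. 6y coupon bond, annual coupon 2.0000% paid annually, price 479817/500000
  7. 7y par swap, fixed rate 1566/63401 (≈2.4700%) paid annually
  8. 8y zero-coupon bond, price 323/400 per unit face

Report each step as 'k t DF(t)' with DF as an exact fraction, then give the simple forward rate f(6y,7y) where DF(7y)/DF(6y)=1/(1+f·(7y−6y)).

step 1 [1y] swap r/1=17/1233: DF=(1 − 17/1233·(0))/(1+17/1233) = 1233/1250 ≈ 0.986400
step 2 [2y] swap r/1=485/19379: DF=(1 − 485/19379·(0.986400))/(1+485/19379) = 1903/2000 ≈ 0.951500
step 3 [3y] swap r/1=748/28631: DF=(1 − 748/28631·(0.986400+0.951500))/(1+748/28631) = 2313/2500 ≈ 0.925200
step 4 [4y] swap r/1=336/12541: DF=(1 − 336/12541·(0.986400+0.951500+0.925200))/(1+336/12541) = 562/625 ≈ 0.899200
step 5 [5y] zero: DF = P = 8847/10000 ≈ 0.884700
step 6 [6y] bond c/1=1/50: DF=(479817/500000 − 1/50·(0.986400+0.951500+0.925200+0.899200+0.884700))/(1+1/50) = 8497/10000 ≈ 0.849700
step 7 [7y] swap r/1=1566/63401: DF=(1 − 1566/63401·(0.986400+0.951500+0.925200+0.899200+0.884700+0.849700))/(1+1566/63401) = 4217/5000 ≈ 0.843400
step 8 [8y] zero: DF = P = 323/400 ≈ 0.807500

1 1 1233/1250
2 2 1903/2000
3 3 2313/2500
4 4 562/625
5 5 8847/10000
6 6 8497/10000
7 7 4217/5000
8 8 323/400
f(6y,7y) = ((8497/10000)/(4217/5000) − 1)/(1) = 63/8434 ≈ 0.7470%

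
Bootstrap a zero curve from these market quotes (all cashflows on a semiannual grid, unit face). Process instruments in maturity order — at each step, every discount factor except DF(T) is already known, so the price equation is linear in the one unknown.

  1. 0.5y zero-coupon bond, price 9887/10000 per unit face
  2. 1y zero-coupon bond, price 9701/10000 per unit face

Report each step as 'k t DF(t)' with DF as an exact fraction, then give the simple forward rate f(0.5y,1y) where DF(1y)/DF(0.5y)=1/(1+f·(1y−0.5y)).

step 1 [0.5y] zero: DF = P = 9887/10000 ≈ 0.988700
step 2 [1y] zero: DF = P = 9701/10000 ≈ 0.970100

1 1/2 9887/10000
2 1 9701/10000
f(0.5y,1y) = ((9887/10000)/(9701/10000) − 1)/(1/2) = 372/9701 ≈ 3.8347%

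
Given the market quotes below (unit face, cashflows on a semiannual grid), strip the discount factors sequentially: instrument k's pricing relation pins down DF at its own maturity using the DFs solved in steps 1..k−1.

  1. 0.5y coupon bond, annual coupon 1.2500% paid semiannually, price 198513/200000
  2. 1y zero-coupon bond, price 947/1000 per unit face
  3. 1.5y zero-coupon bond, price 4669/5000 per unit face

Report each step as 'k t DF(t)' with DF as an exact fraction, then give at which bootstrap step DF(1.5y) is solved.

step 1 [0.5y] bond c/2=1/160: DF=(198513/200000 − 1/160·(0))/(1+1/160) = 1233/1250 ≈ 0.986400
step 2 [1y] zero: DF = P = 947/1000 ≈ 0.947000
step 3 [1.5y] zero: DF = P = 4669/5000 ≈ 0.933800

1 1/2 1233/1250
2 1 947/1000
3 3/2 4669/5000
DF(1.5y) is solved at step 3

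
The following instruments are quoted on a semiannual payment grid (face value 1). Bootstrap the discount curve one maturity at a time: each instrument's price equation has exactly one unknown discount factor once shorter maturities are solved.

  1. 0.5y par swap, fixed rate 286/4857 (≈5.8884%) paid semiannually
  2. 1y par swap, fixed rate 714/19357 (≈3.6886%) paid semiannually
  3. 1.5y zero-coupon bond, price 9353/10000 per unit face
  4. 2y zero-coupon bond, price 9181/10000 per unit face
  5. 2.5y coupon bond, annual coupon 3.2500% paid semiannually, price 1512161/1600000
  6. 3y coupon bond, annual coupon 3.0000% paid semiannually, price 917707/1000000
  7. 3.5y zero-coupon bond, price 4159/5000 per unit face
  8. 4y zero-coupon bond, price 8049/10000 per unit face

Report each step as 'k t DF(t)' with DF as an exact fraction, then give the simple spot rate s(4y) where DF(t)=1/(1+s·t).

1 1/2 4857/5000
2 1 9643/10000
3 3/2 9353/10000
4 2 9181/10000
5 5/2 4347/5000
6 3 8353/10000
7 7/2 4159/5000
8 4 8049/10000
s(4y) = (1/(8049/10000) − 1)/(4) = 1951/32196 ≈ 6.0598%

step 1 [0.5y] swap r/2=143/4857: DF=(1 − 143/4857·(0))/(1+143/4857) = 4857/5000 ≈ 0.971400
step 2 [1y] swap r/2=357/19357: DF=(1 − 357/19357·(0.971400))/(1+357/19357) = 9643/10000 ≈ 0.964300
step 3 [1.5y] zero: DF = P = 9353/10000 ≈ 0.935300
step 4 [2y] zero: DF = P = 9181/10000 ≈ 0.918100
step 5 [2.5y] bond c/2=13/800: DF=(1512161/1600000 − 13/800·(0.971400+0.964300+0.935300+0.918100))/(1+13/800) = 4347/5000 ≈ 0.869400
step 6 [3y] bond c/2=3/200: DF=(917707/1000000 − 3/200·(0.971400+0.964300+0.935300+0.918100+0.869400))/(1+3/200) = 8353/10000 ≈ 0.835300
step 7 [3.5y] zero: DF = P = 4159/5000 ≈ 0.831800
step 8 [4y] zero: DF = P = 8049/10000 ≈ 0.804900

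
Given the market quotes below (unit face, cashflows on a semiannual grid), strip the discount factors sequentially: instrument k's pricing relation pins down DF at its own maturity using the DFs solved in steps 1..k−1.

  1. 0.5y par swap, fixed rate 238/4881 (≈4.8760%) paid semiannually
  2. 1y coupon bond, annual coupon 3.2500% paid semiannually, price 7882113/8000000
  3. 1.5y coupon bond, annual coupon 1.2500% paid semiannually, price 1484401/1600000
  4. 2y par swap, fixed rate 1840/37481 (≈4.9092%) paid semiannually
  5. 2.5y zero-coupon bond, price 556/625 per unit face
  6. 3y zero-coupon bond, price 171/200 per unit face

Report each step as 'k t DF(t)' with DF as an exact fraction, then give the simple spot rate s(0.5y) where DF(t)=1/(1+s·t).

1 1/2 4881/5000
2 1 9539/10000
3 3/2 91/100
4 2 227/250
5 5/2 556/625
6 3 171/200
s(0.5y) = (1/(4881/5000) − 1)/(1/2) = 238/4881 ≈ 4.8760%

step 1 [0.5y] swap r/2=119/4881: DF=(1 − 119/4881·(0))/(1+119/4881) = 4881/5000 ≈ 0.976200
step 2 [1y] bond c/2=13/800: DF=(7882113/8000000 − 13/800·(0.976200))/(1+13/800) = 9539/10000 ≈ 0.953900
step 3 [1.5y] bond c/2=1/160: DF=(1484401/1600000 − 1/160·(0.976200+0.953900))/(1+1/160) = 91/100 ≈ 0.910000
step 4 [2y] swap r/2=920/37481: DF=(1 − 920/37481·(0.976200+0.953900+0.910000))/(1+920/37481) = 227/250 ≈ 0.908000
step 5 [2.5y] zero: DF = P = 556/625 ≈ 0.889600
step 6 [3y] zero: DF = P = 171/200 ≈ 0.855000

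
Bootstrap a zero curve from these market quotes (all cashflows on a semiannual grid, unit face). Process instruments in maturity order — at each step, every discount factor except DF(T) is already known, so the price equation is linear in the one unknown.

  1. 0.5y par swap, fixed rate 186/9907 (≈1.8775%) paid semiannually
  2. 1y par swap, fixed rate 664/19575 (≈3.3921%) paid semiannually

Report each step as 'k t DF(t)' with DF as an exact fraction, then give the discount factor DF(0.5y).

1 1/2 9907/10000
2 1 2417/2500
DF(0.5y) = 9907/10000 ≈ 0.990700

step 1 [0.5y] swap r/2=93/9907: DF=(1 − 93/9907·(0))/(1+93/9907) = 9907/10000 ≈ 0.990700
step 2 [1y] swap r/2=332/19575: DF=(1 − 332/19575·(0.990700))/(1+332/19575) = 2417/2500 ≈ 0.966800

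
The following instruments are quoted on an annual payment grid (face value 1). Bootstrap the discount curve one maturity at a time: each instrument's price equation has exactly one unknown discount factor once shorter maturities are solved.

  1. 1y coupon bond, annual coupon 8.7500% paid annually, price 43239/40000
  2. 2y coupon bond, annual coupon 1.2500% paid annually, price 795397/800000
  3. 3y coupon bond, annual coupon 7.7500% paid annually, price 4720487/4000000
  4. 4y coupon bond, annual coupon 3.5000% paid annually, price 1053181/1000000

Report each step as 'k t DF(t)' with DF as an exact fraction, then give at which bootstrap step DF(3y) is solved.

1 1 497/500
2 2 9697/10000
3 3 477/500
4 4 9189/10000
DF(3y) is solved at step 3

step 1 [1y] bond c/1=7/80: DF=(43239/40000 − 7/80·(0))/(1+7/80) = 497/500 ≈ 0.994000
step 2 [2y] bond c/1=1/80: DF=(795397/800000 − 1/80·(0.994000))/(1+1/80) = 9697/10000 ≈ 0.969700
step 3 [3y] bond c/1=31/400: DF=(4720487/4000000 − 31/400·(0.994000+0.969700))/(1+31/400) = 477/500 ≈ 0.954000
step 4 [4y] bond c/1=7/200: DF=(1053181/1000000 − 7/200·(0.994000+0.969700+0.954000))/(1+7/200) = 9189/10000 ≈ 0.918900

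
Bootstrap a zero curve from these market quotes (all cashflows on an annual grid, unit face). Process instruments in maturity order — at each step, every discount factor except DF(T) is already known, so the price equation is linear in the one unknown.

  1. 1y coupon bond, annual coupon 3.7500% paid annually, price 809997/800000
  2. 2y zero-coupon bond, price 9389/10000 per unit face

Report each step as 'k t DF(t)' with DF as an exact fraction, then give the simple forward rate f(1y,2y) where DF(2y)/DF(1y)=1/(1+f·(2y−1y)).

1 1 9759/10000
2 2 9389/10000
f(1y,2y) = ((9759/10000)/(9389/10000) − 1)/(1) = 370/9389 ≈ 3.9408%

step 1 [1y] bond c/1=3/80: DF=(809997/800000 − 3/80·(0))/(1+3/80) = 9759/10000 ≈ 0.975900
step 2 [2y] zero: DF = P = 9389/10000 ≈ 0.938900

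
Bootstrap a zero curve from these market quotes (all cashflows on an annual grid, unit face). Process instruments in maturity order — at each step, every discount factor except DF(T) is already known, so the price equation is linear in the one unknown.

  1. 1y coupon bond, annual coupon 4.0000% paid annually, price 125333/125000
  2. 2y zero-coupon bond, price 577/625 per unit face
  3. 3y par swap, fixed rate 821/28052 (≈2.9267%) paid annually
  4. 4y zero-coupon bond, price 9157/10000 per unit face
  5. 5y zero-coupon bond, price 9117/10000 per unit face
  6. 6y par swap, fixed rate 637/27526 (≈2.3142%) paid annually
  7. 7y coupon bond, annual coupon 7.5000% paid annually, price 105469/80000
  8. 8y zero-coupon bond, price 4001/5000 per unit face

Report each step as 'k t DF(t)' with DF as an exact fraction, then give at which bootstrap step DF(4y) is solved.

1 1 9641/10000
2 2 577/625
3 3 9179/10000
4 4 9157/10000
5 5 9117/10000
6 6 4363/5000
7 7 8423/10000
8 8 4001/5000
DF(4y) is solved at step 4

step 1 [1y] bond c/1=1/25: DF=(125333/125000 − 1/25·(0))/(1+1/25) = 9641/10000 ≈ 0.964100
step 2 [2y] zero: DF = P = 577/625 ≈ 0.923200
step 3 [3y] swap r/1=821/28052: DF=(1 − 821/28052·(0.964100+0.923200))/(1+821/28052) = 9179/10000 ≈ 0.917900
step 4 [4y] zero: DF = P = 9157/10000 ≈ 0.915700
step 5 [5y] zero: DF = P = 9117/10000 ≈ 0.911700
step 6 [6y] swap r/1=637/27526: DF=(1 − 637/27526·(0.964100+0.923200+0.917900+0.915700+0.911700))/(1+637/27526) = 4363/5000 ≈ 0.872600
step 7 [7y] bond c/1=3/40: DF=(105469/80000 − 3/40·(0.964100+0.923200+0.917900+0.915700+0.911700+0.872600))/(1+3/40) = 8423/10000 ≈ 0.842300
step 8 [8y] zero: DF = P = 4001/5000 ≈ 0.800200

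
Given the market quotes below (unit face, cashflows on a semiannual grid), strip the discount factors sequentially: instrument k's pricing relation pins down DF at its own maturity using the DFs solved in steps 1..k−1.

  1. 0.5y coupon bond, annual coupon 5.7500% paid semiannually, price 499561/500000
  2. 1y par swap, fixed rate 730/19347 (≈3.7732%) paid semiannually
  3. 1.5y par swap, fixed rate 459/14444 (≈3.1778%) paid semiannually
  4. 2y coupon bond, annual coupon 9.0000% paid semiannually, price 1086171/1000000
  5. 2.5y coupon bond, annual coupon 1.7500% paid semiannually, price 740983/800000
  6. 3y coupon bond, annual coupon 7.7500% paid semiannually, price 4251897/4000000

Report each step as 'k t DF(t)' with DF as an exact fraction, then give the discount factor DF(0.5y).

step 1 [0.5y] bond c/2=23/800: DF=(499561/500000 − 23/800·(0))/(1+23/800) = 607/625 ≈ 0.971200
step 2 [1y] swap r/2=365/19347: DF=(1 − 365/19347·(0.971200))/(1+365/19347) = 1927/2000 ≈ 0.963500
step 3 [1.5y] swap r/2=459/28888: DF=(1 − 459/28888·(0.971200+0.963500))/(1+459/28888) = 9541/10000 ≈ 0.954100
step 4 [2y] bond c/2=9/200: DF=(1086171/1000000 − 9/200·(0.971200+0.963500+0.954100))/(1+9/200) = 183/200 ≈ 0.915000
step 5 [2.5y] bond c/2=7/800: DF=(740983/800000 − 7/800·(0.971200+0.963500+0.954100+0.915000))/(1+7/800) = 2213/2500 ≈ 0.885200
step 6 [3y] bond c/2=31/800: DF=(4251897/4000000 − 31/800·(0.971200+0.963500+0.954100+0.915000+0.885200))/(1+31/800) = 2121/2500 ≈ 0.848400

1 1/2 607/625
2 1 1927/2000
3 3/2 9541/10000
4 2 183/200
5 5/2 2213/2500
6 3 2121/2500
DF(0.5y) = 607/625 ≈ 0.971200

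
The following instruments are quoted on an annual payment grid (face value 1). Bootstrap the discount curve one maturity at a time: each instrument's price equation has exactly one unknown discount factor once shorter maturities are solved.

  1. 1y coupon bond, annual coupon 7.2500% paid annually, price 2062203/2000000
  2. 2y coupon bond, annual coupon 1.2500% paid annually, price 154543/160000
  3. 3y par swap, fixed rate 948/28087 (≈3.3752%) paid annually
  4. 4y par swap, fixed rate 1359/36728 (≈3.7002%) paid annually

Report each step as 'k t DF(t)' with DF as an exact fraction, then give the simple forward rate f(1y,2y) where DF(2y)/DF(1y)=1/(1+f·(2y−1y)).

step 1 [1y] bond c/1=29/400: DF=(2062203/2000000 − 29/400·(0))/(1+29/400) = 4807/5000 ≈ 0.961400
step 2 [2y] bond c/1=1/80: DF=(154543/160000 − 1/80·(0.961400))/(1+1/80) = 9421/10000 ≈ 0.942100
step 3 [3y] swap r/1=948/28087: DF=(1 − 948/28087·(0.961400+0.942100))/(1+948/28087) = 2263/2500 ≈ 0.905200
step 4 [4y] swap r/1=1359/36728: DF=(1 − 1359/36728·(0.961400+0.942100+0.905200))/(1+1359/36728) = 8641/10000 ≈ 0.864100

1 1 4807/5000
2 2 9421/10000
3 3 2263/2500
4 4 8641/10000
f(1y,2y) = ((4807/5000)/(9421/10000) − 1)/(1) = 193/9421 ≈ 2.0486%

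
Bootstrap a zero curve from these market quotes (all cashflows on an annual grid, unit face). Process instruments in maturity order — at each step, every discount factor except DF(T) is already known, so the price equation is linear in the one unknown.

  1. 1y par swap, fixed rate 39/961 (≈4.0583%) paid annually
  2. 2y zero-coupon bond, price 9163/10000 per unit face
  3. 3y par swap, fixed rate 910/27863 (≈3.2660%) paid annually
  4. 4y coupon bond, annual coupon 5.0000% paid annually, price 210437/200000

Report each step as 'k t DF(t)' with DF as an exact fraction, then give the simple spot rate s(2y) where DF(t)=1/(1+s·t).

step 1 [1y] swap r/1=39/961: DF=(1 − 39/961·(0))/(1+39/961) = 961/1000 ≈ 0.961000
step 2 [2y] zero: DF = P = 9163/10000 ≈ 0.916300
step 3 [3y] swap r/1=910/27863: DF=(1 − 910/27863·(0.961000+0.916300))/(1+910/27863) = 909/1000 ≈ 0.909000
step 4 [4y] bond c/1=1/20: DF=(210437/200000 − 1/20·(0.961000+0.916300+0.909000))/(1+1/20) = 4347/5000 ≈ 0.869400

1 1 961/1000
2 2 9163/10000
3 3 909/1000
4 4 4347/5000
s(2y) = (1/(9163/10000) − 1)/(2) = 837/18326 ≈ 4.5673%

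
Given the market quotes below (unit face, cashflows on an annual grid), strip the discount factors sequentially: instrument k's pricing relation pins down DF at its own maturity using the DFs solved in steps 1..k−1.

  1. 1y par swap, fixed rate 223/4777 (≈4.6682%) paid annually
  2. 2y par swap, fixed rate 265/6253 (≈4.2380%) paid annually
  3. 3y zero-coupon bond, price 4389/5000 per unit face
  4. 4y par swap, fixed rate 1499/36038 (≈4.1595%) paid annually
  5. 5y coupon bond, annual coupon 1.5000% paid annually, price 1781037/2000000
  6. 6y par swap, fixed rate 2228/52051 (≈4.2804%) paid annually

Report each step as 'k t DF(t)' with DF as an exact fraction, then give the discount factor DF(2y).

step 1 [1y] swap r/1=223/4777: DF=(1 − 223/4777·(0))/(1+223/4777) = 4777/5000 ≈ 0.955400
step 2 [2y] swap r/1=265/6253: DF=(1 − 265/6253·(0.955400))/(1+265/6253) = 1841/2000 ≈ 0.920500
step 3 [3y] zero: DF = P = 4389/5000 ≈ 0.877800
step 4 [4y] swap r/1=1499/36038: DF=(1 − 1499/36038·(0.955400+0.920500+0.877800))/(1+1499/36038) = 8501/10000 ≈ 0.850100
step 5 [5y] bond c/1=3/200: DF=(1781037/2000000 − 3/200·(0.955400+0.920500+0.877800+0.850100))/(1+3/200) = 8241/10000 ≈ 0.824100
step 6 [6y] swap r/1=2228/52051: DF=(1 − 2228/52051·(0.955400+0.920500+0.877800+0.850100+0.824100))/(1+2228/52051) = 1943/2500 ≈ 0.777200

1 1 4777/5000
2 2 1841/2000
3 3 4389/5000
4 4 8501/10000
5 5 8241/10000
6 6 1943/2500
DF(2y) = 1841/2000 ≈ 0.920500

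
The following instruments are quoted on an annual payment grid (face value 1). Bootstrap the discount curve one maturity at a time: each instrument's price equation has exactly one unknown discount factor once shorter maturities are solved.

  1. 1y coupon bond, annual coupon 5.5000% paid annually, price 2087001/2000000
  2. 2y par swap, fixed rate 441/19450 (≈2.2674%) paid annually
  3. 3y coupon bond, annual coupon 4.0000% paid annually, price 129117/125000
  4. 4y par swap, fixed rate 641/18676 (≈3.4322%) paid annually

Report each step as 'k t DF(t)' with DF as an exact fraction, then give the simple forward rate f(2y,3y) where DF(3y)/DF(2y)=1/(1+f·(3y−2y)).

1 1 9891/10000
2 2 9559/10000
3 3 574/625
4 4 4359/5000
f(2y,3y) = ((9559/10000)/(574/625) − 1)/(1) = 375/9184 ≈ 4.0832%

step 1 [1y] bond c/1=11/200: DF=(2087001/2000000 − 11/200·(0))/(1+11/200) = 9891/10000 ≈ 0.989100
step 2 [2y] swap r/1=441/19450: DF=(1 − 441/19450·(0.989100))/(1+441/19450) = 9559/10000 ≈ 0.955900
step 3 [3y] bond c/1=1/25: DF=(129117/125000 − 1/25·(0.989100+0.955900))/(1+1/25) = 574/625 ≈ 0.918400
step 4 [4y] swap r/1=641/18676: DF=(1 − 641/18676·(0.989100+0.955900+0.918400))/(1+641/18676) = 4359/5000 ≈ 0.871800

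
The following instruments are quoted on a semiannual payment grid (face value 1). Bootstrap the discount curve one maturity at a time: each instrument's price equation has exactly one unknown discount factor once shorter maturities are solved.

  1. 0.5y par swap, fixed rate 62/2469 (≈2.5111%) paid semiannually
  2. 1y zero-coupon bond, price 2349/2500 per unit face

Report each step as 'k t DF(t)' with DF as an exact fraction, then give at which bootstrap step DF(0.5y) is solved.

step 1 [0.5y] swap r/2=31/2469: DF=(1 − 31/2469·(0))/(1+31/2469) = 2469/2500 ≈ 0.987600
step 2 [1y] zero: DF = P = 2349/2500 ≈ 0.939600

1 1/2 2469/2500
2 1 2349/2500
DF(0.5y) is solved at step 1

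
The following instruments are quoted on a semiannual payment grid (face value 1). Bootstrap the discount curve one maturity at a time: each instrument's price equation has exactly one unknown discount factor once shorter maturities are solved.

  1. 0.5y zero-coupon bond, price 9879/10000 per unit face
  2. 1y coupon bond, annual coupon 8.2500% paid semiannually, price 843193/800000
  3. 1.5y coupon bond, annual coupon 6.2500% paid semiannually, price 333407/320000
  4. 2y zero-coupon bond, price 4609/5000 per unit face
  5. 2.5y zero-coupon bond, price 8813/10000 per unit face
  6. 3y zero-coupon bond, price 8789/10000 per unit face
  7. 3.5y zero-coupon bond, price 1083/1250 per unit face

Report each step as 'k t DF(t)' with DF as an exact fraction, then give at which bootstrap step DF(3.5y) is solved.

1 1/2 9879/10000
2 1 9731/10000
3 3/2 9509/10000
4 2 4609/5000
5 5/2 8813/10000
6 3 8789/10000
7 7/2 1083/1250
DF(3.5y) is solved at step 7

step 1 [0.5y] zero: DF = P = 9879/10000 ≈ 0.987900
step 2 [1y] bond c/2=33/800: DF=(843193/800000 − 33/800·(0.987900))/(1+33/800) = 9731/10000 ≈ 0.973100
step 3 [1.5y] bond c/2=1/32: DF=(333407/320000 − 1/32·(0.987900+0.973100))/(1+1/32) = 9509/10000 ≈ 0.950900
step 4 [2y] zero: DF = P = 4609/5000 ≈ 0.921800
step 5 [2.5y] zero: DF = P = 8813/10000 ≈ 0.881300
step 6 [3y] zero: DF = P = 8789/10000 ≈ 0.878900
step 7 [3.5y] zero: DF = P = 1083/1250 ≈ 0.866400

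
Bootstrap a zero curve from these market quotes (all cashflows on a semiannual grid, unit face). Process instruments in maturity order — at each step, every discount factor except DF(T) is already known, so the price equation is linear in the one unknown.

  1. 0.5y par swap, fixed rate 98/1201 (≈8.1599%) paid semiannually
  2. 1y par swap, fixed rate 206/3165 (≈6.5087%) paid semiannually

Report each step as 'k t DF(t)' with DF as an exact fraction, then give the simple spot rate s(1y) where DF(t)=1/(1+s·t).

1 1/2 1201/1250
2 1 4691/5000
s(1y) = (1/(4691/5000) − 1)/(1) = 309/4691 ≈ 6.5871%

step 1 [0.5y] swap r/2=49/1201: DF=(1 − 49/1201·(0))/(1+49/1201) = 1201/1250 ≈ 0.960800
step 2 [1y] swap r/2=103/3165: DF=(1 − 103/3165·(0.960800))/(1+103/3165) = 4691/5000 ≈ 0.938200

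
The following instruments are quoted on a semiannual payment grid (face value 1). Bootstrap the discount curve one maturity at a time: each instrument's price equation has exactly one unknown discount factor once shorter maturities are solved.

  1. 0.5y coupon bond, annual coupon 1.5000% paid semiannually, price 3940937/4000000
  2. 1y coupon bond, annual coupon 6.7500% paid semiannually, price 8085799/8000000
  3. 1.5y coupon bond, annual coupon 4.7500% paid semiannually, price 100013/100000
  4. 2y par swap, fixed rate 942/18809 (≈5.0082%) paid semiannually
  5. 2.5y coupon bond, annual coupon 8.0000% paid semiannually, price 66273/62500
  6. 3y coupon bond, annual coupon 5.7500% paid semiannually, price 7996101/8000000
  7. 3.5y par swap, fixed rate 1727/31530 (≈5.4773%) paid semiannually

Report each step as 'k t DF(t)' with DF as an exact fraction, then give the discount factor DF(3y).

step 1 [0.5y] bond c/2=3/400: DF=(3940937/4000000 − 3/400·(0))/(1+3/400) = 9779/10000 ≈ 0.977900
step 2 [1y] bond c/2=27/800: DF=(8085799/8000000 − 27/800·(0.977900))/(1+27/800) = 4729/5000 ≈ 0.945800
step 3 [1.5y] bond c/2=19/800: DF=(100013/100000 − 19/800·(0.977900+0.945800))/(1+19/800) = 9323/10000 ≈ 0.932300
step 4 [2y] swap r/2=471/18809: DF=(1 − 471/18809·(0.977900+0.945800+0.932300))/(1+471/18809) = 4529/5000 ≈ 0.905800
step 5 [2.5y] bond c/2=1/25: DF=(66273/62500 − 1/25·(0.977900+0.945800+0.932300+0.905800))/(1+1/25) = 8749/10000 ≈ 0.874900
step 6 [3y] bond c/2=23/800: DF=(7996101/8000000 − 23/800·(0.977900+0.945800+0.932300+0.905800+0.874900))/(1+23/800) = 421/500 ≈ 0.842000
step 7 [3.5y] swap r/2=1727/63060: DF=(1 − 1727/63060·(0.977900+0.945800+0.932300+0.905800+0.874900+0.842000))/(1+1727/63060) = 8273/10000 ≈ 0.827300

1 1/2 9779/10000
2 1 4729/5000
3 3/2 9323/10000
4 2 4529/5000
5 5/2 8749/10000
6 3 421/500
7 7/2 8273/10000
DF(3y) = 421/500 ≈ 0.842000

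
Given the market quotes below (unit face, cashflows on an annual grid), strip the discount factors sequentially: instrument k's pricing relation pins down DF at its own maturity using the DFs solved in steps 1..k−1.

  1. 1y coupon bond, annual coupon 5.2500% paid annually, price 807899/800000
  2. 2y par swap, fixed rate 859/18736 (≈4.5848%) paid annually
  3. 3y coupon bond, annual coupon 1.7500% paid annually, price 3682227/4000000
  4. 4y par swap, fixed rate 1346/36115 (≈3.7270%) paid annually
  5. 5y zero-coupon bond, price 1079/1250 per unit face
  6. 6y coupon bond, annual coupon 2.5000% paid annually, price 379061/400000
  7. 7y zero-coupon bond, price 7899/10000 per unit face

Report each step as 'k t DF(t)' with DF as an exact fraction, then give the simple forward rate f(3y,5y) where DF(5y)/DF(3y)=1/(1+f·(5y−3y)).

step 1 [1y] bond c/1=21/400: DF=(807899/800000 − 21/400·(0))/(1+21/400) = 1919/2000 ≈ 0.959500
step 2 [2y] swap r/1=859/18736: DF=(1 − 859/18736·(0.959500))/(1+859/18736) = 9141/10000 ≈ 0.914100
step 3 [3y] bond c/1=7/400: DF=(3682227/4000000 − 7/400·(0.959500+0.914100))/(1+7/400) = 349/400 ≈ 0.872500
step 4 [4y] swap r/1=1346/36115: DF=(1 − 1346/36115·(0.959500+0.914100+0.872500))/(1+1346/36115) = 4327/5000 ≈ 0.865400
step 5 [5y] zero: DF = P = 1079/1250 ≈ 0.863200
step 6 [6y] bond c/1=1/40: DF=(379061/400000 − 1/40·(0.959500+0.914100+0.872500+0.865400+0.863200))/(1+1/40) = 4077/5000 ≈ 0.815400
step 7 [7y] zero: DF = P = 7899/10000 ≈ 0.789900

1 1 1919/2000
2 2 9141/10000
3 3 349/400
4 4 4327/5000
5 5 1079/1250
6 6 4077/5000
7 7 7899/10000
f(3y,5y) = ((349/400)/(1079/1250) − 1)/(2) = 93/17264 ≈ 0.5387%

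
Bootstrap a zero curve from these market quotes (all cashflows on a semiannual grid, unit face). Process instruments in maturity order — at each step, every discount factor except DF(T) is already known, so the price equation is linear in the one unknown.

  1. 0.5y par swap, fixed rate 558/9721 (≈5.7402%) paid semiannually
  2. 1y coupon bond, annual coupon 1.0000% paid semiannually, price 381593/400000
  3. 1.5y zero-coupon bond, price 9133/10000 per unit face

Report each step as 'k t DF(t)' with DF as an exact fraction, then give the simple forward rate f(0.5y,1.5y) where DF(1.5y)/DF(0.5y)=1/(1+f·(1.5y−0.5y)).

1 1/2 9721/10000
2 1 2361/2500
3 3/2 9133/10000
f(0.5y,1.5y) = ((9721/10000)/(9133/10000) − 1)/(1) = 588/9133 ≈ 6.4382%

step 1 [0.5y] swap r/2=279/9721: DF=(1 − 279/9721·(0))/(1+279/9721) = 9721/10000 ≈ 0.972100
step 2 [1y] bond c/2=1/200: DF=(381593/400000 − 1/200·(0.972100))/(1+1/200) = 2361/2500 ≈ 0.944400
step 3 [1.5y] zero: DF = P = 9133/10000 ≈ 0.913300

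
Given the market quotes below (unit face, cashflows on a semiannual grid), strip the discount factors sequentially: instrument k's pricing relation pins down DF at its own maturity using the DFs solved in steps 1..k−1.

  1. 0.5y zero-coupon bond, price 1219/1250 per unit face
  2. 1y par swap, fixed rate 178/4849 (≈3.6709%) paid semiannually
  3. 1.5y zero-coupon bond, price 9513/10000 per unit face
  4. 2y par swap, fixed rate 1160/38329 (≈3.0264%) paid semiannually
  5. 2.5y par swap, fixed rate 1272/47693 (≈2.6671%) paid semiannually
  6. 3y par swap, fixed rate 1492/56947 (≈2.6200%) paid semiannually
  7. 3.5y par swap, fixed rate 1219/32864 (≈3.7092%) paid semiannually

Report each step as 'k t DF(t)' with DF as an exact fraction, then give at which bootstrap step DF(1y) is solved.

1 1/2 1219/1250
2 1 2411/2500
3 3/2 9513/10000
4 2 471/500
5 5/2 2341/2500
6 3 4627/5000
7 7/2 8781/10000
DF(1y) is solved at step 2

step 1 [0.5y] zero: DF = P = 1219/1250 ≈ 0.975200
step 2 [1y] swap r/2=89/4849: DF=(1 − 89/4849·(0.975200))/(1+89/4849) = 2411/2500 ≈ 0.964400
step 3 [1.5y] zero: DF = P = 9513/10000 ≈ 0.951300
step 4 [2y] swap r/2=580/38329: DF=(1 − 580/38329·(0.975200+0.964400+0.951300))/(1+580/38329) = 471/500 ≈ 0.942000
step 5 [2.5y] swap r/2=636/47693: DF=(1 − 636/47693·(0.975200+0.964400+0.951300+0.942000))/(1+636/47693) = 2341/2500 ≈ 0.936400
step 6 [3y] swap r/2=746/56947: DF=(1 − 746/56947·(0.975200+0.964400+0.951300+0.942000+0.936400))/(1+746/56947) = 4627/5000 ≈ 0.925400
step 7 [3.5y] swap r/2=1219/65728: DF=(1 − 1219/65728·(0.975200+0.964400+0.951300+0.942000+0.936400+0.925400))/(1+1219/65728) = 8781/10000 ≈ 0.878100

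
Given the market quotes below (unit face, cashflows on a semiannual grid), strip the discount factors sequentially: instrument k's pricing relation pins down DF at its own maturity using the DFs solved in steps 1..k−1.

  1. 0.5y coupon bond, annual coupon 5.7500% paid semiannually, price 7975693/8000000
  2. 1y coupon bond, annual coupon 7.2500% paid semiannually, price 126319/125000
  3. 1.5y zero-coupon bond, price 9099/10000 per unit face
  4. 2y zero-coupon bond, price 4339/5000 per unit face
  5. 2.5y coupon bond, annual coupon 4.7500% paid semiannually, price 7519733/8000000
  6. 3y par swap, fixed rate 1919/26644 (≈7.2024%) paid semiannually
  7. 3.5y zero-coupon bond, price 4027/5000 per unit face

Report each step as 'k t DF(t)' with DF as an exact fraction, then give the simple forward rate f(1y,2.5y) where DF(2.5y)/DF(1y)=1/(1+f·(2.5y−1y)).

step 1 [0.5y] bond c/2=23/800: DF=(7975693/8000000 − 23/800·(0))/(1+23/800) = 9691/10000 ≈ 0.969100
step 2 [1y] bond c/2=29/800: DF=(126319/125000 − 29/800·(0.969100))/(1+29/800) = 9413/10000 ≈ 0.941300
step 3 [1.5y] zero: DF = P = 9099/10000 ≈ 0.909900
step 4 [2y] zero: DF = P = 4339/5000 ≈ 0.867800
step 5 [2.5y] bond c/2=19/800: DF=(7519733/8000000 − 19/800·(0.969100+0.941300+0.909900+0.867800))/(1+19/800) = 4163/5000 ≈ 0.832600
step 6 [3y] swap r/2=1919/53288: DF=(1 − 1919/53288·(0.969100+0.941300+0.909900+0.867800+0.832600))/(1+1919/53288) = 8081/10000 ≈ 0.808100
step 7 [3.5y] zero: DF = P = 4027/5000 ≈ 0.805400

1 1/2 9691/10000
2 1 9413/10000
3 3/2 9099/10000
4 2 4339/5000
5 5/2 4163/5000
6 3 8081/10000
7 7/2 4027/5000
f(1y,2.5y) = ((9413/10000)/(4163/5000) − 1)/(3/2) = 1087/12489 ≈ 8.7037%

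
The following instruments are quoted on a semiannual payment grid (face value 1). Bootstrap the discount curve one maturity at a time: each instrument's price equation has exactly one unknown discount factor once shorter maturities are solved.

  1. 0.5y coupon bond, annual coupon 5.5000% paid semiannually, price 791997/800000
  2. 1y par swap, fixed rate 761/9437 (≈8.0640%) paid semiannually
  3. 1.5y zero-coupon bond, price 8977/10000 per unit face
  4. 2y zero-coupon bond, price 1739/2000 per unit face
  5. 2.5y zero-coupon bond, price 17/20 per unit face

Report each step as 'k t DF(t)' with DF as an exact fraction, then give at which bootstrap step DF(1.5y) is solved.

1 1/2 1927/2000
2 1 9239/10000
3 3/2 8977/10000
4 2 1739/2000
5 5/2 17/20
DF(1.5y) is solved at step 3

step 1 [0.5y] bond c/2=11/400: DF=(791997/800000 − 11/400·(0))/(1+11/400) = 1927/2000 ≈ 0.963500
step 2 [1y] swap r/2=761/18874: DF=(1 − 761/18874·(0.963500))/(1+761/18874) = 9239/10000 ≈ 0.923900
step 3 [1.5y] zero: DF = P = 8977/10000 ≈ 0.897700
step 4 [2y] zero: DF = P = 1739/2000 ≈ 0.869500
step 5 [2.5y] zero: DF = P = 17/20 ≈ 0.850000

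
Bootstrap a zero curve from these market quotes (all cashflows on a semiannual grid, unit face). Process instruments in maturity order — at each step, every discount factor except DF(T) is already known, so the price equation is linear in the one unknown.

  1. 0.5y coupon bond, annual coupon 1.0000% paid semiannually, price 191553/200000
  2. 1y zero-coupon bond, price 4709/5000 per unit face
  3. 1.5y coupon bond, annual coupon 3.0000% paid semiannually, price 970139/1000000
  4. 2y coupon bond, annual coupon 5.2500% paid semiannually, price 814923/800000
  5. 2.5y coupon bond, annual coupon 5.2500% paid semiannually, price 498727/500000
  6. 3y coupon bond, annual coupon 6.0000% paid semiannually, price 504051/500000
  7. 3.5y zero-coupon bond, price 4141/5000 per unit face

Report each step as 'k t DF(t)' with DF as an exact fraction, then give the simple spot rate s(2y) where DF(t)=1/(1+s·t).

step 1 [0.5y] bond c/2=1/200: DF=(191553/200000 − 1/200·(0))/(1+1/200) = 953/1000 ≈ 0.953000
step 2 [1y] zero: DF = P = 4709/5000 ≈ 0.941800
step 3 [1.5y] bond c/2=3/200: DF=(970139/1000000 − 3/200·(0.953000+0.941800))/(1+3/200) = 4639/5000 ≈ 0.927800
step 4 [2y] bond c/2=21/800: DF=(814923/800000 − 21/800·(0.953000+0.941800+0.927800))/(1+21/800) = 2301/2500 ≈ 0.920400
step 5 [2.5y] bond c/2=21/800: DF=(498727/500000 − 21/800·(0.953000+0.941800+0.927800+0.920400))/(1+21/800) = 4381/5000 ≈ 0.876200
step 6 [3y] bond c/2=3/100: DF=(504051/500000 − 3/100·(0.953000+0.941800+0.927800+0.920400+0.876200))/(1+3/100) = 4221/5000 ≈ 0.844200
step 7 [3.5y] zero: DF = P = 4141/5000 ≈ 0.828200

1 1/2 953/1000
2 1 4709/5000
3 3/2 4639/5000
4 2 2301/2500
5 5/2 4381/5000
6 3 4221/5000
7 7/2 4141/5000
s(2y) = (1/(2301/2500) − 1)/(2) = 199/4602 ≈ 4.3242%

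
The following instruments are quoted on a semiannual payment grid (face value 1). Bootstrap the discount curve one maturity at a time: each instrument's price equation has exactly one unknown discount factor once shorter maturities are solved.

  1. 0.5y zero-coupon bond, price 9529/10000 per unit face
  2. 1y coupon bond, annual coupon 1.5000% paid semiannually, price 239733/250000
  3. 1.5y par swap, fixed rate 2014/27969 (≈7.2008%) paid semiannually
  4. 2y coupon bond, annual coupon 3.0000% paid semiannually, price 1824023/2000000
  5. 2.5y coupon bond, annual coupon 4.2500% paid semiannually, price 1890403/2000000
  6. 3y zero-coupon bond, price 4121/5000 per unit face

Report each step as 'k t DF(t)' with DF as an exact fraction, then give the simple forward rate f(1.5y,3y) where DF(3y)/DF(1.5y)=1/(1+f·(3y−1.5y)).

step 1 [0.5y] zero: DF = P = 9529/10000 ≈ 0.952900
step 2 [1y] bond c/2=3/400: DF=(239733/250000 − 3/400·(0.952900))/(1+3/400) = 9447/10000 ≈ 0.944700
step 3 [1.5y] swap r/2=1007/27969: DF=(1 − 1007/27969·(0.952900+0.944700))/(1+1007/27969) = 8993/10000 ≈ 0.899300
step 4 [2y] bond c/2=3/200: DF=(1824023/2000000 − 3/200·(0.952900+0.944700+0.899300))/(1+3/200) = 2143/2500 ≈ 0.857200
step 5 [2.5y] bond c/2=17/800: DF=(1890403/2000000 − 17/800·(0.952900+0.944700+0.899300+0.857200))/(1+17/800) = 1699/2000 ≈ 0.849500
step 6 [3y] zero: DF = P = 4121/5000 ≈ 0.824200

1 1/2 9529/10000
2 1 9447/10000
3 3/2 8993/10000
4 2 2143/2500
5 5/2 1699/2000
6 3 4121/5000
f(1.5y,3y) = ((8993/10000)/(4121/5000) − 1)/(3/2) = 751/12363 ≈ 6.0746%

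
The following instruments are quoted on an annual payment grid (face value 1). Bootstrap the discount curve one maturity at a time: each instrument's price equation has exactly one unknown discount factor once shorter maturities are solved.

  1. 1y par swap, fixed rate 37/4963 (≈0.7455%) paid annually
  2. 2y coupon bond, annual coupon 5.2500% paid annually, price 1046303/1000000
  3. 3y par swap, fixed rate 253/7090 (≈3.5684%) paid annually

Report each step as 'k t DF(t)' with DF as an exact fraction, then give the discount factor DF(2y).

step 1 [1y] swap r/1=37/4963: DF=(1 − 37/4963·(0))/(1+37/4963) = 4963/5000 ≈ 0.992600
step 2 [2y] bond c/1=21/400: DF=(1046303/1000000 − 21/400·(0.992600))/(1+21/400) = 4723/5000 ≈ 0.944600
step 3 [3y] swap r/1=253/7090: DF=(1 − 253/7090·(0.992600+0.944600))/(1+253/7090) = 2247/2500 ≈ 0.898800

1 1 4963/5000
2 2 4723/5000
3 3 2247/2500
DF(2y) = 4723/5000 ≈ 0.944600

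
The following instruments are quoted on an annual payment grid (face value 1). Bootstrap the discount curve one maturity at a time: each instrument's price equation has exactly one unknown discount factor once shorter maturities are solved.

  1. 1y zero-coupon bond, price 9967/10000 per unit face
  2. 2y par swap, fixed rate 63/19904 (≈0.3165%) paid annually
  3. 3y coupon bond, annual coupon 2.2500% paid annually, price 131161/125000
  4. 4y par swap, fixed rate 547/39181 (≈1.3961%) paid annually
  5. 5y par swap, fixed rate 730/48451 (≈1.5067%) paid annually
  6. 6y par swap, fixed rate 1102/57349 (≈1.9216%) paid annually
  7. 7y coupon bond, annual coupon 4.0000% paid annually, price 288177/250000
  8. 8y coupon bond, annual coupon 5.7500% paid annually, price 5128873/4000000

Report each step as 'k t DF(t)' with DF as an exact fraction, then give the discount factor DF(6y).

step 1 [1y] zero: DF = P = 9967/10000 ≈ 0.996700
step 2 [2y] swap r/1=63/19904: DF=(1 − 63/19904·(0.996700))/(1+63/19904) = 9937/10000 ≈ 0.993700
step 3 [3y] bond c/1=9/400: DF=(131161/125000 − 9/400·(0.996700+0.993700))/(1+9/400) = 614/625 ≈ 0.982400
step 4 [4y] swap r/1=547/39181: DF=(1 − 547/39181·(0.996700+0.993700+0.982400))/(1+547/39181) = 9453/10000 ≈ 0.945300
step 5 [5y] swap r/1=730/48451: DF=(1 − 730/48451·(0.996700+0.993700+0.982400+0.945300))/(1+730/48451) = 927/1000 ≈ 0.927000
step 6 [6y] swap r/1=1102/57349: DF=(1 − 1102/57349·(0.996700+0.993700+0.982400+0.945300+0.927000))/(1+1102/57349) = 4449/5000 ≈ 0.889800
step 7 [7y] bond c/1=1/25: DF=(288177/250000 − 1/25·(0.996700+0.993700+0.982400+0.945300+0.927000+0.889800))/(1+1/25) = 4439/5000 ≈ 0.887800
step 8 [8y] bond c/1=23/400: DF=(5128873/4000000 − 23/400·(0.996700+0.993700+0.982400+0.945300+0.927000+0.889800+0.887800))/(1+23/400) = 2131/2500 ≈ 0.852400

1 1 9967/10000
2 2 9937/10000
3 3 614/625
4 4 9453/10000
5 5 927/1000
6 6 4449/5000
7 7 4439/5000
8 8 2131/2500
DF(6y) = 4449/5000 ≈ 0.889800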